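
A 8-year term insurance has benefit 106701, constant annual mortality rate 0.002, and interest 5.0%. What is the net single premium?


NSP = benefit * sum_{k=0}^{n-1} k_p_x * q * v^(k+1)
With constant q=0.002, v=0.952381
Sum = 0.012843
NSP = 106701 * 0.012843
= 1370.3468


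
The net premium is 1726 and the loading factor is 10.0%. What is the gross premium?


Gross = net * (1 + loading)
= 1726 * (1 + 0.1)
= 1726 * 1.1
= 1898.6


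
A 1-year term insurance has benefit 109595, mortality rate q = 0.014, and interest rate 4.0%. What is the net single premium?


NSP = benefit * q * v
v = 1/(1+i) = 0.961538
NSP = 109595 * 0.014 * 0.961538
= 1475.3173


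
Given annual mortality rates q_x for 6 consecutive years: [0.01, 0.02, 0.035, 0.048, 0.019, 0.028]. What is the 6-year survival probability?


p_k = 1 - q_k for each year
Survival = product of (1 - q_k)
= 0.99 * 0.98 * 0.965 * 0.952 * 0.981 * 0.972
= 0.8499


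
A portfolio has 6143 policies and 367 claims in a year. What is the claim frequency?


frequency = claims / policies
= 367 / 6143
= 0.0597


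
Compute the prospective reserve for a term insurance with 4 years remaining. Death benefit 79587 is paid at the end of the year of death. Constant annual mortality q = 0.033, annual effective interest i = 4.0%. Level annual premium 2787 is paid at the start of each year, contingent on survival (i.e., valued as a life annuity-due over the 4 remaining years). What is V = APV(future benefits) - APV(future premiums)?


v = 1/(1+i) = 0.961538
APV(future benefits) per unit = sum_{k=0}^{3} k_p_x * q * v^(k+1) = 0.114174
APV(future benefits) = 79587 * 0.114174 = 9086.7592
Life annuity-due factor ä_{x:4} = sum_{k=0}^{3} k_p_x * v^k = 3.598208
APV(future premiums) = 2787 * 3.598208 = 10028.2061
V = 9086.7592 - 10028.2061
= -941.4469


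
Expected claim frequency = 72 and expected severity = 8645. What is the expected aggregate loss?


E[S] = E[N] * E[X]
= 72 * 8645
= 622440


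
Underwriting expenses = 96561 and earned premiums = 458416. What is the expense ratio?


Expense ratio = expenses / premiums
= 96561 / 458416
= 0.2106


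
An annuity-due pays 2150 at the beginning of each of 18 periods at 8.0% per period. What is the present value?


PV_due = PMT * (1-(1+i)^(-n))/i * (1+i)
PV_immediate = 20149.5573
PV_due = 20149.5573 * 1.08
= 21761.5219


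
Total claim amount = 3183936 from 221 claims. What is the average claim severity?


severity = total / number
= 3183936 / 221
= 14406.9502


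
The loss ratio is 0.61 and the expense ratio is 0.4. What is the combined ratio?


Combined ratio = loss ratio + expense ratio
= 0.61 + 0.4
= 1.01


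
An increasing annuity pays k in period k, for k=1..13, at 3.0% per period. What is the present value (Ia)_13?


(Ia)_n = sum_{k=1}^{n} k * v^k, v = 1/(1+i)
v = 0.970874
Sum computed term by term:
(Ia)_13 = 70.0546


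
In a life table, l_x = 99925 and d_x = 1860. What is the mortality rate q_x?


q_x = d_x / l_x
= 1860 / 99925
= 0.0186


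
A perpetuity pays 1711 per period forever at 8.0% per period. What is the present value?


PV = PMT / i
= 1711 / 0.08
= 21387.5


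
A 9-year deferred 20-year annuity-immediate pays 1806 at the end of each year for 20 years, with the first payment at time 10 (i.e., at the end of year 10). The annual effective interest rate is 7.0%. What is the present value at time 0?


PV at time 9 of the 20-year annuity-immediate:
a_n = 1806 * (1-(1+0.07)^(-20))/0.07 = 19132.7897
Discount back 9 years to time 0:
PV = 19132.7897 * (1+0.07)^(-9)
= 19132.7897 * 0.543934
= 10406.9699


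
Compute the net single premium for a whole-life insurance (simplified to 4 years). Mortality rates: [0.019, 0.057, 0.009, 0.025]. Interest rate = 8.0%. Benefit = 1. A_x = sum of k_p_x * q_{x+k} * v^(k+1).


v = 0.925926
Year 0: k_p_x=1.0, q=0.019, term=0.017593
Year 1: k_p_x=0.981, q=0.057, term=0.04794
Year 2: k_p_x=0.925083, q=0.009, term=0.006609
Year 3: k_p_x=0.916757, q=0.025, term=0.016846
A_x = 0.089


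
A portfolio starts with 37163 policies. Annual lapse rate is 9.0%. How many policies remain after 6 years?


remaining = initial * (1 - lapse)^years
= 37163 * (1 - 0.09)^6
= 37163 * 0.567869
= 21103.725


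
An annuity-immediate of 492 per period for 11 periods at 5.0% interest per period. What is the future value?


FV = PMT * ((1+i)^n - 1) / i
= 492 * ((1.05)^11 - 1) / 0.05
= 492 * (1.710339 - 1) / 0.05
= 6989.7393


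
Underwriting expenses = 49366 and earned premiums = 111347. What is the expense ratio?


Expense ratio = expenses / premiums
= 49366 / 111347
= 0.4434


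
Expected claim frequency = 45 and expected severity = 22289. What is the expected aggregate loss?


E[S] = E[N] * E[X]
= 45 * 22289
= 1.0030e+06


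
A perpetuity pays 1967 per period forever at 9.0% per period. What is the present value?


PV = PMT / i
= 1967 / 0.09
= 21855.5556


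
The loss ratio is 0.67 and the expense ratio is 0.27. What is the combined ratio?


Combined ratio = loss ratio + expense ratio
= 0.67 + 0.27
= 0.94


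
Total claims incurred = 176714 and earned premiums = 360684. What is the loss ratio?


Loss ratio = claims / premiums
= 176714 / 360684
= 0.4899


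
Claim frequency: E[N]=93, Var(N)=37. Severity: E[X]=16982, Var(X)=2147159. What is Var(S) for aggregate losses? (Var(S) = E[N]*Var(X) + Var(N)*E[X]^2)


Var(S) = E[N]*Var(X) + Var(N)*E[X]^2
= 93*2147159 + 37*16982^2
= 199685787 + 10670367988
= 1.0870e+10


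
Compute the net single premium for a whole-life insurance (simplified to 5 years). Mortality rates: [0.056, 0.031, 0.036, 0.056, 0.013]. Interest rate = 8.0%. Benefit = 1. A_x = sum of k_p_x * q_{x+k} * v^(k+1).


v = 0.925926
Year 0: k_p_x=1.0, q=0.056, term=0.051852
Year 1: k_p_x=0.944, q=0.031, term=0.025089
Year 2: k_p_x=0.914736, q=0.036, term=0.026141
Year 3: k_p_x=0.881806, q=0.056, term=0.036297
Year 4: k_p_x=0.832424, q=0.013, term=0.007365
A_x = 0.1467


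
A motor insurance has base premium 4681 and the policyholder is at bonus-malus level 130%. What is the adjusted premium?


adjusted = base * BM_level / 100
= 4681 * 130 / 100
= 4681 * 1.3
= 6085.3


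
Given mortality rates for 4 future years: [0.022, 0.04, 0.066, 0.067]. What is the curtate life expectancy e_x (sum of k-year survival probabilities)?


e_x = sum_{k=1}^{n} k_p_x
k_p_x values:
  1_p_x = 0.978
  2_p_x = 0.93888
  3_p_x = 0.876914
  4_p_x = 0.818161
e_x = 3.612


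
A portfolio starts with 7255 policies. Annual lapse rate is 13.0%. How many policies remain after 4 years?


remaining = initial * (1 - lapse)^years
= 7255 * (1 - 0.13)^4
= 7255 * 0.572898
= 4156.3722


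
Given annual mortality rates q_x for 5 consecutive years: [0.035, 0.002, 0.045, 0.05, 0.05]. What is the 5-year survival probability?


p_k = 1 - q_k for each year
Survival = product of (1 - q_k)
= 0.965 * 0.998 * 0.955 * 0.95 * 0.95
= 0.8301


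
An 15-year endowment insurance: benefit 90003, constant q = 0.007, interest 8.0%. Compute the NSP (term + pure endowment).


Term component = 5187.0638
Pure endowment = 15_p_x * v^15 * benefit = 0.899992 * 0.315242 * 90003 = 25535.2069
NSP = 30722.2707


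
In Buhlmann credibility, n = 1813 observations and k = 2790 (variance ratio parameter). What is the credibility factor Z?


Z = n / (n + k)
= 1813 / (1813 + 2790)
= 1813 / 4603
= 0.3939


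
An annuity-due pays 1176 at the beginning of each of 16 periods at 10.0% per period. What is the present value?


PV_due = PMT * (1-(1+i)^(-n))/i * (1+i)
PV_immediate = 9200.6814
PV_due = 9200.6814 * 1.1
= 10120.7495


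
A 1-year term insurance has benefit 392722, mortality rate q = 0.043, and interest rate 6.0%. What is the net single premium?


NSP = benefit * q * v
v = 1/(1+i) = 0.943396
NSP = 392722 * 0.043 * 0.943396
= 15931.1755


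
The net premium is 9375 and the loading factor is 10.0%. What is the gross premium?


Gross = net * (1 + loading)
= 9375 * (1 + 0.1)
= 9375 * 1.1
= 10312.5


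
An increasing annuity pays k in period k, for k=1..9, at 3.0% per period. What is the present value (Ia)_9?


(Ia)_n = sum_{k=1}^{n} k * v^k, v = 1/(1+i)
v = 0.970874
Sum computed term by term:
(Ia)_9 = 37.3981


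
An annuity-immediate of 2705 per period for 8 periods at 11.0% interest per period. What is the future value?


FV = PMT * ((1+i)^n - 1) / i
= 2705 * ((1.11)^8 - 1) / 0.11
= 2705 * (2.304538 - 1) / 0.11
= 32079.7697


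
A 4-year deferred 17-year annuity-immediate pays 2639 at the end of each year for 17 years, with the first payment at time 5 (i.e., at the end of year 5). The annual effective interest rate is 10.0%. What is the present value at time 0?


PV at time 4 of the 17-year annuity-immediate:
a_n = 2639 * (1-(1+0.1)^(-17))/0.1 = 21168.8792
Discount back 4 years to time 0:
PV = 21168.8792 * (1+0.1)^(-4)
= 21168.8792 * 0.683013
= 14458.6293


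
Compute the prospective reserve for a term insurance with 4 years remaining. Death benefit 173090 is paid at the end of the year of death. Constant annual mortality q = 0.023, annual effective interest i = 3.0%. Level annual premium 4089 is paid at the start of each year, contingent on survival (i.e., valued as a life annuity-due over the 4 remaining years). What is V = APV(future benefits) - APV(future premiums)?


v = 1/(1+i) = 0.970874
APV(future benefits) per unit = sum_{k=0}^{3} k_p_x * q * v^(k+1) = 0.08266
APV(future benefits) = 173090 * 0.08266 = 14307.5671
Life annuity-due factor ä_{x:4} = sum_{k=0}^{3} k_p_x * v^k = 3.701717
APV(future premiums) = 4089 * 3.701717 = 15136.3204
V = 14307.5671 - 15136.3204
= -828.7533


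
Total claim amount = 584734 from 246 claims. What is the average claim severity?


severity = total / number
= 584734 / 246
= 2376.9675


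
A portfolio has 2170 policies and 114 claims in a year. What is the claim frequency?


frequency = claims / policies
= 114 / 2170
= 0.0525


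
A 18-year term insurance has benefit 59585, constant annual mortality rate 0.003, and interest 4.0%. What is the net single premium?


NSP = benefit * sum_{k=0}^{n-1} k_p_x * q * v^(k+1)
With constant q=0.003, v=0.961538
Sum = 0.037141
NSP = 59585 * 0.037141
= 2213.0652


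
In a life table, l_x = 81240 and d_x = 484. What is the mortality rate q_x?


q_x = d_x / l_x
= 484 / 81240
= 0.006


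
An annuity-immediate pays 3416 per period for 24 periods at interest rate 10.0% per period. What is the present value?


PV = PMT * (1 - (1+i)^(-n)) / i
= 3416 * (1 - (1+0.1)^(-24)) / 0.1
= 3416 * (1 - 0.101526) / 0.1
= 3416 * 8.984744
= 30691.8856


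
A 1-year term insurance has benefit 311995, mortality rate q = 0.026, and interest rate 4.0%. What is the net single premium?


NSP = benefit * q * v
v = 1/(1+i) = 0.961538
NSP = 311995 * 0.026 * 0.961538
= 7799.875


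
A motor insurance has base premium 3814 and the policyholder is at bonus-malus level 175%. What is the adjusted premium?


adjusted = base * BM_level / 100
= 3814 * 175 / 100
= 3814 * 1.75
= 6674.5


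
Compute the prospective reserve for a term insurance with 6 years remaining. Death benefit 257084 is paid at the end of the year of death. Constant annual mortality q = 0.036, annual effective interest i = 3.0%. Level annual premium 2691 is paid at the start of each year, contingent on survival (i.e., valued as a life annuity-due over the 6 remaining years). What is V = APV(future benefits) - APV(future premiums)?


v = 1/(1+i) = 0.970874
APV(future benefits) per unit = sum_{k=0}^{5} k_p_x * q * v^(k+1) = 0.17885
APV(future benefits) = 257084 * 0.17885 = 45979.5656
Life annuity-due factor ä_{x:6} = sum_{k=0}^{5} k_p_x * v^k = 5.117107
APV(future premiums) = 2691 * 5.117107 = 13770.1362
V = 45979.5656 - 13770.1362
= 32209.4294


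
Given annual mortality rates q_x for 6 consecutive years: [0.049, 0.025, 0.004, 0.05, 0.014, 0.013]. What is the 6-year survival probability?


p_k = 1 - q_k for each year
Survival = product of (1 - q_k)
= 0.951 * 0.975 * 0.996 * 0.95 * 0.986 * 0.987
= 0.8538


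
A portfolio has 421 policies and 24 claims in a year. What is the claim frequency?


frequency = claims / policies
= 24 / 421
= 0.057


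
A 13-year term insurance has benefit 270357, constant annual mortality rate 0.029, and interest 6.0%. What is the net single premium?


NSP = benefit * sum_{k=0}^{n-1} k_p_x * q * v^(k+1)
With constant q=0.029, v=0.943396
Sum = 0.221639
NSP = 270357 * 0.221639
= 59921.7456


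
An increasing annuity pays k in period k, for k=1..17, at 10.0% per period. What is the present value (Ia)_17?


(Ia)_n = sum_{k=1}^{n} k * v^k, v = 1/(1+i)
v = 0.909091
Sum computed term by term:
(Ia)_17 = 54.6035


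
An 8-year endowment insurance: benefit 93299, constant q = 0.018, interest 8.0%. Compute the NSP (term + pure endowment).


Term component = 9130.3724
Pure endowment = 8_p_x * v^8 * benefit = 0.864753 * 0.540269 * 93299 = 43589.1949
NSP = 52719.5672


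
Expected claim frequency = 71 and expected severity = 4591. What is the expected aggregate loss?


E[S] = E[N] * E[X]
= 71 * 4591
= 325961


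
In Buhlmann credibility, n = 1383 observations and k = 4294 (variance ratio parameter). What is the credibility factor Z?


Z = n / (n + k)
= 1383 / (1383 + 4294)
= 1383 / 5677
= 0.2436


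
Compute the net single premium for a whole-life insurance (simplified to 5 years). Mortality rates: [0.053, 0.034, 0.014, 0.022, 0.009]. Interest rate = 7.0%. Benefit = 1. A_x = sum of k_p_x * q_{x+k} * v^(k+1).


v = 0.934579
Year 0: k_p_x=1.0, q=0.053, term=0.049533
Year 1: k_p_x=0.947, q=0.034, term=0.028123
Year 2: k_p_x=0.914802, q=0.014, term=0.010455
Year 3: k_p_x=0.901995, q=0.022, term=0.015139
Year 4: k_p_x=0.882151, q=0.009, term=0.005661
A_x = 0.1089


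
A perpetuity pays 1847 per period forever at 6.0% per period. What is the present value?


PV = PMT / i
= 1847 / 0.06
= 30783.3333


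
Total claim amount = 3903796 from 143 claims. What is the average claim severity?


severity = total / number
= 3903796 / 143
= 27299.2727


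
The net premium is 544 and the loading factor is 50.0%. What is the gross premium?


Gross = net * (1 + loading)
= 544 * (1 + 0.5)
= 544 * 1.5
= 816.0


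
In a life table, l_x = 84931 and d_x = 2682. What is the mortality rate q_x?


q_x = d_x / l_x
= 2682 / 84931
= 0.0316


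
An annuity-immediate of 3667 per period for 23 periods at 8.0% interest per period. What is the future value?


FV = PMT * ((1+i)^n - 1) / i
= 3667 * ((1.08)^23 - 1) / 0.08
= 3667 * (5.871464 - 1) / 0.08
= 223295.7149


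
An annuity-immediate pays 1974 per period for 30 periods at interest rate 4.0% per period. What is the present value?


PV = PMT * (1 - (1+i)^(-n)) / i
= 1974 * (1 - (1+0.04)^(-30)) / 0.04
= 1974 * (1 - 0.308319) / 0.04
= 1974 * 17.292033
= 34134.4737


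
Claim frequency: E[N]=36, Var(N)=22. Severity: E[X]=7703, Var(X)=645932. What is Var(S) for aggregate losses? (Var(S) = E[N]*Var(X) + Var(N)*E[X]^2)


Var(S) = E[N]*Var(X) + Var(N)*E[X]^2
= 36*645932 + 22*7703^2
= 23253552 + 1305396598
= 1.3287e+09


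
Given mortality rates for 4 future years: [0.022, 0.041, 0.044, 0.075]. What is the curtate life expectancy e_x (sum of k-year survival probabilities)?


e_x = sum_{k=1}^{n} k_p_x
k_p_x values:
  1_p_x = 0.978
  2_p_x = 0.937902
  3_p_x = 0.896634
  4_p_x = 0.829387
e_x = 3.6419


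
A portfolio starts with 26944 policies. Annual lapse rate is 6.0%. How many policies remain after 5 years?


remaining = initial * (1 - lapse)^years
= 26944 * (1 - 0.06)^5
= 26944 * 0.733904
= 19774.31


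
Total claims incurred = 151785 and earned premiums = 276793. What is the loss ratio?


Loss ratio = claims / premiums
= 151785 / 276793
= 0.5484


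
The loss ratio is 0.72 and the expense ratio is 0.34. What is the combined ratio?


Combined ratio = loss ratio + expense ratio
= 0.72 + 0.34
= 1.06


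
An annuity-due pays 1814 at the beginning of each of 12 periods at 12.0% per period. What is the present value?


PV_due = PMT * (1-(1+i)^(-n))/i * (1+i)
PV_immediate = 11236.5948
PV_due = 11236.5948 * 1.12
= 12584.9862


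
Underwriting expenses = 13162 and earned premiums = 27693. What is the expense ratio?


Expense ratio = expenses / premiums
= 13162 / 27693
= 0.4753


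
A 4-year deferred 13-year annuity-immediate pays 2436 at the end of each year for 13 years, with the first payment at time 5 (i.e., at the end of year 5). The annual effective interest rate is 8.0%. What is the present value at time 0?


PV at time 4 of the 13-year annuity-immediate:
a_n = 2436 * (1-(1+0.08)^(-13))/0.08 = 19253.5982
Discount back 4 years to time 0:
PV = 19253.5982 * (1+0.08)^(-4)
= 19253.5982 * 0.73503
= 14151.9694


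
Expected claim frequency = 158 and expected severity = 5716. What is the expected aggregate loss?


E[S] = E[N] * E[X]
= 158 * 5716
= 903128


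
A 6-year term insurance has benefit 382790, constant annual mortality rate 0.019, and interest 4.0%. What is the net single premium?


NSP = benefit * sum_{k=0}^{n-1} k_p_x * q * v^(k+1)
With constant q=0.019, v=0.961538
Sum = 0.095196
NSP = 382790 * 0.095196
= 36440.0802


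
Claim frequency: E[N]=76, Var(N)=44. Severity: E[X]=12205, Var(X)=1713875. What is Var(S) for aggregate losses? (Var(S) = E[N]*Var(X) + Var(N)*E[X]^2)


Var(S) = E[N]*Var(X) + Var(N)*E[X]^2
= 76*1713875 + 44*12205^2
= 130254500 + 6554329100
= 6.6846e+09


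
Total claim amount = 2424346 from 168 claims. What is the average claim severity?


severity = total / number
= 2424346 / 168
= 14430.631


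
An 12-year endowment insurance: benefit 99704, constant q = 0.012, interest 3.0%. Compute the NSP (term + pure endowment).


Term component = 11201.3878
Pure endowment = 12_p_x * v^12 * benefit = 0.865134 * 0.70138 * 99704 = 60499.1427
NSP = 71700.5305


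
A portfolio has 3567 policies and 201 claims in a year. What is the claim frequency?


frequency = claims / policies
= 201 / 3567
= 0.0563


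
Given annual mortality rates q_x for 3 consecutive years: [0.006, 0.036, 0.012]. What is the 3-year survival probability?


p_k = 1 - q_k for each year
Survival = product of (1 - q_k)
= 0.994 * 0.964 * 0.988
= 0.9467


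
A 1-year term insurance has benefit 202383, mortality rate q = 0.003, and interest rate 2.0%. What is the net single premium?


NSP = benefit * q * v
v = 1/(1+i) = 0.980392
NSP = 202383 * 0.003 * 0.980392
= 595.2441


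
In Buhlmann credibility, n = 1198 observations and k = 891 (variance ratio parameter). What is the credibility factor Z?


Z = n / (n + k)
= 1198 / (1198 + 891)
= 1198 / 2089
= 0.5735


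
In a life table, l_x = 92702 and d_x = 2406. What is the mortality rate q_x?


q_x = d_x / l_x
= 2406 / 92702
= 0.026


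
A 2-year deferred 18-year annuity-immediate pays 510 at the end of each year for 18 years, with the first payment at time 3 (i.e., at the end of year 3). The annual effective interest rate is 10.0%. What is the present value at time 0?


PV at time 2 of the 18-year annuity-immediate:
a_n = 510 * (1-(1+0.1)^(-18))/0.1 = 4182.7202
Discount back 2 years to time 0:
PV = 4182.7202 * (1+0.1)^(-2)
= 4182.7202 * 0.826446
= 3456.7935


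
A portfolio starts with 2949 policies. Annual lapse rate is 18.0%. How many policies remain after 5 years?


remaining = initial * (1 - lapse)^years
= 2949 * (1 - 0.18)^5
= 2949 * 0.37074
= 1093.3118


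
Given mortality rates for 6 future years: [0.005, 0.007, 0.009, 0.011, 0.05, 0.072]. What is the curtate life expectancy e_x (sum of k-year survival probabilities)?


e_x = sum_{k=1}^{n} k_p_x
k_p_x values:
  1_p_x = 0.995
  2_p_x = 0.988035
  3_p_x = 0.979143
  4_p_x = 0.968372
  5_p_x = 0.919954
  6_p_x = 0.853717
e_x = 5.7042


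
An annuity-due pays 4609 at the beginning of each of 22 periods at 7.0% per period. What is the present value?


PV_due = PMT * (1-(1+i)^(-n))/i * (1+i)
PV_immediate = 50981.2575
PV_due = 50981.2575 * 1.07
= 54549.9455


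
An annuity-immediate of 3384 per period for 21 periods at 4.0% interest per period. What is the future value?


FV = PMT * ((1+i)^n - 1) / i
= 3384 * ((1.04)^21 - 1) / 0.04
= 3384 * (2.278768 - 1) / 0.04
= 108183.7786


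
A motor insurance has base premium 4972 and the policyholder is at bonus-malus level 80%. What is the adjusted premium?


adjusted = base * BM_level / 100
= 4972 * 80 / 100
= 4972 * 0.8
= 3977.6


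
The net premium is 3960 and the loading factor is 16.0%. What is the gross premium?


Gross = net * (1 + loading)
= 3960 * (1 + 0.16)
= 3960 * 1.16
= 4593.6


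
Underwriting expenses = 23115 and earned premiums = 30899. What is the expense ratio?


Expense ratio = expenses / premiums
= 23115 / 30899
= 0.7481


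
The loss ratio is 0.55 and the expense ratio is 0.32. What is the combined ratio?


Combined ratio = loss ratio + expense ratio
= 0.55 + 0.32
= 0.87


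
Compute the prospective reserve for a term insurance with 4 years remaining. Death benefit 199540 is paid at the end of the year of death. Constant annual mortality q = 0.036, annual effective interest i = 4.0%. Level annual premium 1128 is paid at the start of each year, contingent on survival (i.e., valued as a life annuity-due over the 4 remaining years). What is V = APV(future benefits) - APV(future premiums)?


v = 1/(1+i) = 0.961538
APV(future benefits) per unit = sum_{k=0}^{3} k_p_x * q * v^(k+1) = 0.12401
APV(future benefits) = 199540 * 0.12401 = 24744.9419
Life annuity-due factor ä_{x:4} = sum_{k=0}^{3} k_p_x * v^k = 3.582509
APV(future premiums) = 1128 * 3.582509 = 4041.0703
V = 24744.9419 - 4041.0703
= 20703.8716


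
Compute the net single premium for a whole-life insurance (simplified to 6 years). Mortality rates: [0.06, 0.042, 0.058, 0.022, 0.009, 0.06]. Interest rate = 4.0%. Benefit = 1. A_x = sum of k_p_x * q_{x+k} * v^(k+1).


v = 0.961538
Year 0: k_p_x=1.0, q=0.06, term=0.057692
Year 1: k_p_x=0.94, q=0.042, term=0.036501
Year 2: k_p_x=0.90052, q=0.058, term=0.046432
Year 3: k_p_x=0.84829, q=0.022, term=0.015953
Year 4: k_p_x=0.829627, q=0.009, term=0.006137
Year 5: k_p_x=0.822161, q=0.06, term=0.038986
A_x = 0.2017


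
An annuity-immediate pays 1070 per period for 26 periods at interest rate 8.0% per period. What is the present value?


PV = PMT * (1 - (1+i)^(-n)) / i
= 1070 * (1 - (1+0.08)^(-26)) / 0.08
= 1070 * (1 - 0.135202) / 0.08
= 1070 * 10.809978
= 11566.6764


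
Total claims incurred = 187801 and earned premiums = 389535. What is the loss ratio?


Loss ratio = claims / premiums
= 187801 / 389535
= 0.4821


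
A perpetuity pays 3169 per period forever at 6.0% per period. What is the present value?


PV = PMT / i
= 3169 / 0.06
= 52816.6667


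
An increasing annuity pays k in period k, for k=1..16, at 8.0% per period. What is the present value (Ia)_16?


(Ia)_n = sum_{k=1}^{n} k * v^k, v = 1/(1+i)
v = 0.925926
Sum computed term by term:
(Ia)_16 = 61.1154


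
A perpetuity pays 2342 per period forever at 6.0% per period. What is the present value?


PV = PMT / i
= 2342 / 0.06
= 39033.3333


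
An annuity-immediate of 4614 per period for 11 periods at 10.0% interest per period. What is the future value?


FV = PMT * ((1+i)^n - 1) / i
= 4614 * ((1.1)^11 - 1) / 0.1
= 4614 * (2.853117 - 1) / 0.1
= 85502.8048


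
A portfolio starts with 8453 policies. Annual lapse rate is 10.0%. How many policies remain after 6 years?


remaining = initial * (1 - lapse)^years
= 8453 * (1 - 0.1)^6
= 8453 * 0.531441
= 4492.2708


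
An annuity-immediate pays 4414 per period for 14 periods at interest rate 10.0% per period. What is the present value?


PV = PMT * (1 - (1+i)^(-n)) / i
= 4414 * (1 - (1+0.1)^(-14)) / 0.1
= 4414 * (1 - 0.263331) / 0.1
= 4414 * 7.366687
= 32516.5584


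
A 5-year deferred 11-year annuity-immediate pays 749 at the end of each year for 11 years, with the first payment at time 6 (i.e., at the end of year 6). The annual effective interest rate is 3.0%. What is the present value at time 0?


PV at time 5 of the 11-year annuity-immediate:
a_n = 749 * (1-(1+0.03)^(-11))/0.03 = 6930.2155
Discount back 5 years to time 0:
PV = 6930.2155 * (1+0.03)^(-5)
= 6930.2155 * 0.862609
= 5978.0647


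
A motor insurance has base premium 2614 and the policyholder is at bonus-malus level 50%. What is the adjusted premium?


adjusted = base * BM_level / 100
= 2614 * 50 / 100
= 2614 * 0.5
= 1307.0


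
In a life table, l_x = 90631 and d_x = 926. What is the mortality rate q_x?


q_x = d_x / l_x
= 926 / 90631
= 0.0102


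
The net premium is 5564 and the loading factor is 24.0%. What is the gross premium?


Gross = net * (1 + loading)
= 5564 * (1 + 0.24)
= 5564 * 1.24
= 6899.36


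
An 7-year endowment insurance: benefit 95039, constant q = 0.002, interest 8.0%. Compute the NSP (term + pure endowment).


Term component = 984.3018
Pure endowment = 7_p_x * v^7 * benefit = 0.986084 * 0.58349 * 95039 = 54682.6255
NSP = 55666.9273


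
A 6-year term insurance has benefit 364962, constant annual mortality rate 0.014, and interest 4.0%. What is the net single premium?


NSP = benefit * sum_{k=0}^{n-1} k_p_x * q * v^(k+1)
With constant q=0.014, v=0.961538
Sum = 0.070983
NSP = 364962 * 0.070983
= 25906.071


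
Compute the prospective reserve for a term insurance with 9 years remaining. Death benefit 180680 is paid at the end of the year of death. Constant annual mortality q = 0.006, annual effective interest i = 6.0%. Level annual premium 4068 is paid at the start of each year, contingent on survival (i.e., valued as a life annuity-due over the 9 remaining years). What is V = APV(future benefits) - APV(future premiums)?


v = 1/(1+i) = 0.943396
APV(future benefits) per unit = sum_{k=0}^{8} k_p_x * q * v^(k+1) = 0.039937
APV(future benefits) = 180680 * 0.039937 = 7215.827
Life annuity-due factor ä_{x:9} = sum_{k=0}^{8} k_p_x * v^k = 7.055546
APV(future premiums) = 4068 * 7.055546 = 28701.9621
V = 7215.827 - 28701.9621
= -21486.1352


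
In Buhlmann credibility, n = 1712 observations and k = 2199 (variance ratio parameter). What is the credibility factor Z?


Z = n / (n + k)
= 1712 / (1712 + 2199)
= 1712 / 3911
= 0.4377


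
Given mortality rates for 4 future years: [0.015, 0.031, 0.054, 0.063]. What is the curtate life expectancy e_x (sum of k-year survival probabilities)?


e_x = sum_{k=1}^{n} k_p_x
k_p_x values:
  1_p_x = 0.985
  2_p_x = 0.954465
  3_p_x = 0.902924
  4_p_x = 0.84604
e_x = 3.6884


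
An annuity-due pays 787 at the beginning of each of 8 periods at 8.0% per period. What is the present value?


PV_due = PMT * (1-(1+i)^(-n))/i * (1+i)
PV_immediate = 4522.6048
PV_due = 4522.6048 * 1.08
= 4884.4132


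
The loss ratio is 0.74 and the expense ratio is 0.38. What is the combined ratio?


Combined ratio = loss ratio + expense ratio
= 0.74 + 0.38
= 1.12


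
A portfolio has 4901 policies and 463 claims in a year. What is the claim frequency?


frequency = claims / policies
= 463 / 4901
= 0.0945


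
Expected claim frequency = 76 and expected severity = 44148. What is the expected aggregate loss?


E[S] = E[N] * E[X]
= 76 * 44148
= 3.3552e+06


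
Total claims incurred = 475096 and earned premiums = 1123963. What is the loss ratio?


Loss ratio = claims / premiums
= 475096 / 1123963
= 0.4227


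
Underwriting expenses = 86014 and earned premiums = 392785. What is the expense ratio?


Expense ratio = expenses / premiums
= 86014 / 392785
= 0.219


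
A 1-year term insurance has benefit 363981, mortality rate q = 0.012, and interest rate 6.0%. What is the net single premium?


NSP = benefit * q * v
v = 1/(1+i) = 0.943396
NSP = 363981 * 0.012 * 0.943396
= 4120.5396


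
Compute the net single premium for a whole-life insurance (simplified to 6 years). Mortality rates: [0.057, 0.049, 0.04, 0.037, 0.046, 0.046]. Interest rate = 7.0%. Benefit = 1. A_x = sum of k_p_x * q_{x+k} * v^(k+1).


v = 0.934579
Year 0: k_p_x=1.0, q=0.057, term=0.053271
Year 1: k_p_x=0.943, q=0.049, term=0.040359
Year 2: k_p_x=0.896793, q=0.04, term=0.029282
Year 3: k_p_x=0.860921, q=0.037, term=0.024301
Year 4: k_p_x=0.829067, q=0.046, term=0.027191
Year 5: k_p_x=0.79093, q=0.046, term=0.024243
A_x = 0.1986


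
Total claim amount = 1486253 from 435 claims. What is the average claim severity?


severity = total / number
= 1486253 / 435
= 3416.6736


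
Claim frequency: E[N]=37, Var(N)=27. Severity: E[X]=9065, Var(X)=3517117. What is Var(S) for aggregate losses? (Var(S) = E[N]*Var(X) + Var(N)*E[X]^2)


Var(S) = E[N]*Var(X) + Var(N)*E[X]^2
= 37*3517117 + 27*9065^2
= 130133329 + 2218704075
= 2.3488e+09


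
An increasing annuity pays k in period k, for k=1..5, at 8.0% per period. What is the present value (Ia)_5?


(Ia)_n = sum_{k=1}^{n} k * v^k, v = 1/(1+i)
v = 0.925926
Sum computed term by term:
(Ia)_5 = 11.3651


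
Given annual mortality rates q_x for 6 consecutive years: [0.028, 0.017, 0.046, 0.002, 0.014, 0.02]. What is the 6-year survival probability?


p_k = 1 - q_k for each year
Survival = product of (1 - q_k)
= 0.972 * 0.983 * 0.954 * 0.998 * 0.986 * 0.98
= 0.879


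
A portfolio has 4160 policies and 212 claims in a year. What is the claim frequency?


frequency = claims / policies
= 212 / 4160
= 0.051


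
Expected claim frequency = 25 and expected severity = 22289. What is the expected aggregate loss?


E[S] = E[N] * E[X]
= 25 * 22289
= 557225


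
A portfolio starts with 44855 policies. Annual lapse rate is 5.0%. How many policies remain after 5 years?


remaining = initial * (1 - lapse)^years
= 44855 * (1 - 0.05)^5
= 44855 * 0.773781
= 34707.944


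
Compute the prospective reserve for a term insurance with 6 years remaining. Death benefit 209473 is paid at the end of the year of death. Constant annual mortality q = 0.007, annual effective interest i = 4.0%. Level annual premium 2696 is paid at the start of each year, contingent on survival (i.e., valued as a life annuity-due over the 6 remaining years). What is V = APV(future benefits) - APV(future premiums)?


v = 1/(1+i) = 0.961538
APV(future benefits) per unit = sum_{k=0}^{5} k_p_x * q * v^(k+1) = 0.036088
APV(future benefits) = 209473 * 0.036088 = 7559.4009
Life annuity-due factor ä_{x:6} = sum_{k=0}^{5} k_p_x * v^k = 5.361603
APV(future premiums) = 2696 * 5.361603 = 14454.8807
V = 7559.4009 - 14454.8807
= -6895.4798


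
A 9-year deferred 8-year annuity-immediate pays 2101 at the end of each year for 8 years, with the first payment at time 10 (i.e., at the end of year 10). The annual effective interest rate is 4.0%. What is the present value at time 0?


PV at time 9 of the 8-year annuity-immediate:
a_n = 2101 * (1-(1+0.04)^(-8))/0.04 = 14145.497
Discount back 9 years to time 0:
PV = 14145.497 * (1+0.04)^(-9)
= 14145.497 * 0.702587
= 9938.4385


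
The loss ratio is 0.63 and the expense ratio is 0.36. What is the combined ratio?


Combined ratio = loss ratio + expense ratio
= 0.63 + 0.36
= 0.99


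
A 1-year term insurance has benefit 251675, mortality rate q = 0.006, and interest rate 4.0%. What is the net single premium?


NSP = benefit * q * v
v = 1/(1+i) = 0.961538
NSP = 251675 * 0.006 * 0.961538
= 1451.9712


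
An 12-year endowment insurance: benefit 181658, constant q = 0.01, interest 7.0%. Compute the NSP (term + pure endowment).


Term component = 13770.4602
Pure endowment = 12_p_x * v^12 * benefit = 0.886385 * 0.444012 * 181658 = 71494.3186
NSP = 85264.7788


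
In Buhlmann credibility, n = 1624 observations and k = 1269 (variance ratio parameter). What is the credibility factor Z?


Z = n / (n + k)
= 1624 / (1624 + 1269)
= 1624 / 2893
= 0.5614


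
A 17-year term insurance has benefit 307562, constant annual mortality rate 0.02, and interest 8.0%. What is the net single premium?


NSP = benefit * sum_{k=0}^{n-1} k_p_x * q * v^(k+1)
With constant q=0.02, v=0.925926
Sum = 0.161658
NSP = 307562 * 0.161658
= 49720.0024


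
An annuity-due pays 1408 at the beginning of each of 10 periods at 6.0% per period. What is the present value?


PV_due = PMT * (1-(1+i)^(-n))/i * (1+i)
PV_immediate = 10363.0026
PV_due = 10363.0026 * 1.06
= 10984.7827


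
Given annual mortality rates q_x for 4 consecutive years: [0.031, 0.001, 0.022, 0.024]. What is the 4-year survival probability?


p_k = 1 - q_k for each year
Survival = product of (1 - q_k)
= 0.969 * 0.999 * 0.978 * 0.976
= 0.924


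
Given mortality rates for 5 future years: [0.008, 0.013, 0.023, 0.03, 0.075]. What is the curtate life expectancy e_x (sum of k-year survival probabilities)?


e_x = sum_{k=1}^{n} k_p_x
k_p_x values:
  1_p_x = 0.992
  2_p_x = 0.979104
  3_p_x = 0.956585
  4_p_x = 0.927887
  5_p_x = 0.858296
e_x = 4.7139


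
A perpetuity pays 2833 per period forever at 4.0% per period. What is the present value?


PV = PMT / i
= 2833 / 0.04
= 70825.0


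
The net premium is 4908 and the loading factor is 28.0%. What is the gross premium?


Gross = net * (1 + loading)
= 4908 * (1 + 0.28)
= 4908 * 1.28
= 6282.24


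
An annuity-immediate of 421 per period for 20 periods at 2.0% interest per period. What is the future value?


FV = PMT * ((1+i)^n - 1) / i
= 421 * ((1.02)^20 - 1) / 0.02
= 421 * (1.485947 - 1) / 0.02
= 10229.1927


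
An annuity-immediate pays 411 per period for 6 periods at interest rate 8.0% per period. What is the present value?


PV = PMT * (1 - (1+i)^(-n)) / i
= 411 * (1 - (1+0.08)^(-6)) / 0.08
= 411 * (1 - 0.63017) / 0.08
= 411 * 4.62288
= 1900.0035


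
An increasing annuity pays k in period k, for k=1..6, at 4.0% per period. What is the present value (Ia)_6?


(Ia)_n = sum_{k=1}^{n} k * v^k, v = 1/(1+i)
v = 0.961538
Sum computed term by term:
(Ia)_6 = 17.7484


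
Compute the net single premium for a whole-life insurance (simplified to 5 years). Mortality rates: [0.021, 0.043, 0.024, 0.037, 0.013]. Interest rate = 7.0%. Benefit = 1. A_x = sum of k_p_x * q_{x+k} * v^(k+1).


v = 0.934579
Year 0: k_p_x=1.0, q=0.021, term=0.019626
Year 1: k_p_x=0.979, q=0.043, term=0.036769
Year 2: k_p_x=0.936903, q=0.024, term=0.018355
Year 3: k_p_x=0.914417, q=0.037, term=0.025811
Year 4: k_p_x=0.880584, q=0.013, term=0.008162
A_x = 0.1087


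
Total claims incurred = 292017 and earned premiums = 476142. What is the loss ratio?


Loss ratio = claims / premiums
= 292017 / 476142
= 0.6133


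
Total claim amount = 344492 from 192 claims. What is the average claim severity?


severity = total / number
= 344492 / 192
= 1794.2292


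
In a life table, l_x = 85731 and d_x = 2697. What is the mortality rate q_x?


q_x = d_x / l_x
= 2697 / 85731
= 0.0315


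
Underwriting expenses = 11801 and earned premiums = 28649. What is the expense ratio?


Expense ratio = expenses / premiums
= 11801 / 28649
= 0.4119


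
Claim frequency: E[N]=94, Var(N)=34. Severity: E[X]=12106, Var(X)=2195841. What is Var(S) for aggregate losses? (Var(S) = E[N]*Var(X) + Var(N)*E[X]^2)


Var(S) = E[N]*Var(X) + Var(N)*E[X]^2
= 94*2195841 + 34*12106^2
= 206409054 + 4982878024
= 5.1893e+09


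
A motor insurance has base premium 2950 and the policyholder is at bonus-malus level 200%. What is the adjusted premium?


adjusted = base * BM_level / 100
= 2950 * 200 / 100
= 2950 * 2.0
= 5900.0


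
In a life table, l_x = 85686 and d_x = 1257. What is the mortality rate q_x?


q_x = d_x / l_x
= 1257 / 85686
= 0.0147


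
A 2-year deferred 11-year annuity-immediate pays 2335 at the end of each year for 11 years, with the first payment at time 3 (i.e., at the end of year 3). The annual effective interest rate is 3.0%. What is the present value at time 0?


PV at time 2 of the 11-year annuity-immediate:
a_n = 2335 * (1-(1+0.03)^(-11))/0.03 = 21604.8773
Discount back 2 years to time 0:
PV = 21604.8773 * (1+0.03)^(-2)
= 21604.8773 * 0.942596
= 20364.669


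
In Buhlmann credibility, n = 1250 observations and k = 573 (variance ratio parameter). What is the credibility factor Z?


Z = n / (n + k)
= 1250 / (1250 + 573)
= 1250 / 1823
= 0.6857


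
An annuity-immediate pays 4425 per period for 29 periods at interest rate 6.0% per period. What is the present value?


PV = PMT * (1 - (1+i)^(-n)) / i
= 4425 * (1 - (1+0.06)^(-29)) / 0.06
= 4425 * (1 - 0.184557) / 0.06
= 4425 * 13.590721
= 60138.9405


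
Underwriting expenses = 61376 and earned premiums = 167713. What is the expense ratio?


Expense ratio = expenses / premiums
= 61376 / 167713
= 0.366


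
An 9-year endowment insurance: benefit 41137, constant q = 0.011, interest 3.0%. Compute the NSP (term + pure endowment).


Term component = 3379.5022
Pure endowment = 9_p_x * v^9 * benefit = 0.905246 * 0.766417 * 41137 = 28540.6736
NSP = 31920.1758


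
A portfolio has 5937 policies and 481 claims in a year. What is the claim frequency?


frequency = claims / policies
= 481 / 5937
= 0.081


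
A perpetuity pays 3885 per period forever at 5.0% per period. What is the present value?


PV = PMT / i
= 3885 / 0.05
= 77700.0


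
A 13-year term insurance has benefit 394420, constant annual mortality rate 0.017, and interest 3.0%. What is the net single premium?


NSP = benefit * sum_{k=0}^{n-1} k_p_x * q * v^(k+1)
With constant q=0.017, v=0.970874
Sum = 0.164613
NSP = 394420 * 0.164613
= 64926.6224


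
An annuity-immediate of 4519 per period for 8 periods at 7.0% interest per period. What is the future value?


FV = PMT * ((1+i)^n - 1) / i
= 4519 * ((1.07)^8 - 1) / 0.07
= 4519 * (1.718186 - 1) / 0.07
= 46364.0478


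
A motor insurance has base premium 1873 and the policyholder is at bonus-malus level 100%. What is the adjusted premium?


adjusted = base * BM_level / 100
= 1873 * 100 / 100
= 1873 * 1.0
= 1873.0


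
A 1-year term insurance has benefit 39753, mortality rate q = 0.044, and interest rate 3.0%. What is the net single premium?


NSP = benefit * q * v
v = 1/(1+i) = 0.970874
NSP = 39753 * 0.044 * 0.970874
= 1698.1864


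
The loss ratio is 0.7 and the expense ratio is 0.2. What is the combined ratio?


Combined ratio = loss ratio + expense ratio
= 0.7 + 0.2
= 0.9


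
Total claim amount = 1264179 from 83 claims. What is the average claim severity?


severity = total / number
= 1264179 / 83
= 15231.0723


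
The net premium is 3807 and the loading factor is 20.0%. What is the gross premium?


Gross = net * (1 + loading)
= 3807 * (1 + 0.2)
= 3807 * 1.2
= 4568.4


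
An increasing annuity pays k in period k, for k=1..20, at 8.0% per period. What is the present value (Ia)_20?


(Ia)_n = sum_{k=1}^{n} k * v^k, v = 1/(1+i)
v = 0.925926
Sum computed term by term:
(Ia)_20 = 78.9079


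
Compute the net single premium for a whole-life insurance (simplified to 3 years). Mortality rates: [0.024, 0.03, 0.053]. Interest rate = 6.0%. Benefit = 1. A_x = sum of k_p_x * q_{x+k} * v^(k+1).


v = 0.943396
Year 0: k_p_x=1.0, q=0.024, term=0.022642
Year 1: k_p_x=0.976, q=0.03, term=0.026059
Year 2: k_p_x=0.94672, q=0.053, term=0.042129
A_x = 0.0908


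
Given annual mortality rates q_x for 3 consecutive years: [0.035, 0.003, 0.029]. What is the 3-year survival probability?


p_k = 1 - q_k for each year
Survival = product of (1 - q_k)
= 0.965 * 0.997 * 0.971
= 0.9342


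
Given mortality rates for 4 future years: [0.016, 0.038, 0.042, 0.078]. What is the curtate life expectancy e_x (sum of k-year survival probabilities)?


e_x = sum_{k=1}^{n} k_p_x
k_p_x values:
  1_p_x = 0.984
  2_p_x = 0.946608
  3_p_x = 0.90685
  4_p_x = 0.836116
e_x = 3.6736


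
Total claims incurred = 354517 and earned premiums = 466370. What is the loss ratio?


Loss ratio = claims / premiums
= 354517 / 466370
= 0.7602
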